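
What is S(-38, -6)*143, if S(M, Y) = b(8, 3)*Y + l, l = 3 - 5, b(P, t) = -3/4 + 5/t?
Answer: -2145/2 ≈ -1072.5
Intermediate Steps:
b(P, t) = -¾ + 5/t (b(P, t) = -3*¼ + 5/t = -¾ + 5/t)
l = -2
S(M, Y) = -2 + 11*Y/12 (S(M, Y) = (-¾ + 5/3)*Y - 2 = 11*Y/12 - 2 = -2 + 11*Y/12)
S(-38, -6)*143 = (-2 + (11/12)*(-6))*143 = (-2 - 11/2)*143 = -15/2*143 = -2145/2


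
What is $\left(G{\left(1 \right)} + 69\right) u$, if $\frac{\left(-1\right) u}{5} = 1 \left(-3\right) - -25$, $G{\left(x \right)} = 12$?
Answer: $-8910$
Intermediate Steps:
$u = -110$ ($u = - 5 \left(1 \left(-3\right) - -25\right) = - 5 \left(-3 + 25\right) = \left(-5\right) 22 = -110$)
$\left(G{\left(1 \right)} + 69\right) u = \left(12 + 69\right) \left(-110\right) = 81 \left(-110\right) = -8910$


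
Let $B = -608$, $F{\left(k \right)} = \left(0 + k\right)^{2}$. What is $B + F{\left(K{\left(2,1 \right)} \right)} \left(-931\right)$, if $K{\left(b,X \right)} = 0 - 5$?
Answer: $-23883$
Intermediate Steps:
$K{\left(b,X \right)} = -5$
$F{\left(k \right)} = k^{2}$
$B + F{\left(K{\left(2,1 \right)} \right)} \left(-931\right) = -608 + \left(-5\right)^{2} \left(-931\right) = -608 + 25 \left(-931\right) = -608 - 23275 = -23883$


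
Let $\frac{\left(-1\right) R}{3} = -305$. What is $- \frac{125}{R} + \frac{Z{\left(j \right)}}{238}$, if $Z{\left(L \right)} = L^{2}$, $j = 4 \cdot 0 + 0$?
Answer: $- \frac{25}{183} \approx -0.13661$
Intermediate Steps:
$R = 915$ ($R = \left(-3\right) \left(-305\right) = 915$)
$j = 0$ ($j = 0 + 0 = 0$)
$- \frac{125}{R} + \frac{Z{\left(j \right)}}{238} = - \frac{125}{915} + \frac{0^{2}}{238} = \left(-125\right) \frac{1}{915} + 0 \cdot \frac{1}{238} = - \frac{25}{183} + 0 = - \frac{25}{183}$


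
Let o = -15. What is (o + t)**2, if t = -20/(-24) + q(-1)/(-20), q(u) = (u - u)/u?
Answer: 7225/36 ≈ 200.69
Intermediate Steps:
q(u) = 0 (q(u) = 0/u = 0)
t = 5/6 (t = -20/(-24) + 0/(-20) = -20*(-1/24) + 0*(-1/20) = 5/6 + 0 = 5/6 ≈ 0.83333)
(o + t)**2 = (-15 + 5/6)**2 = (-85/6)**2 = 7225/36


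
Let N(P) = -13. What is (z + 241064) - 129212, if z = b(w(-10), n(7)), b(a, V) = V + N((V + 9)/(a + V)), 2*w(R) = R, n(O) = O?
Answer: 111846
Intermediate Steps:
w(R) = R/2
b(a, V) = -13 + V (b(a, V) = V - 13 = -13 + V)
z = -6 (z = -13 + 7 = -6)
(z + 241064) - 129212 = (-6 + 241064) - 129212 = 241058 - 129212 = 111846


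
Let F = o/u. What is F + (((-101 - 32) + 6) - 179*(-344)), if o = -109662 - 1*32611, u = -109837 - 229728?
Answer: 20866071958/339565 ≈ 61449.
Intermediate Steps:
u = -339565
o = -142273 (o = -109662 - 32611 = -142273)
F = 142273/339565 (F = -142273/(-339565) = -142273*(-1/339565) = 142273/339565 ≈ 0.41899)
F + (((-101 - 32) + 6) - 179*(-344)) = 142273/339565 + (((-101 - 32) + 6) - 179*(-344)) = 142273/339565 + ((-133 + 6) + 61576) = 142273/339565 + (-127 + 61576) = 142273/339565 + 61449 = 20866071958/339565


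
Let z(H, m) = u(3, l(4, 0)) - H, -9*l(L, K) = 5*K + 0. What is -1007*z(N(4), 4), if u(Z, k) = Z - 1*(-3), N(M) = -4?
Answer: -10070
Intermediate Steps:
l(L, K) = -5*K/9 (l(L, K) = -(5*K + 0)/9 = -5*K/9)
u(Z, k) = 3 + Z (u(Z, k) = Z + 3 = 3 + Z)
z(H, m) = 6 - H (z(H, m) = (3 + 3) - H = 6 - H)
-1007*z(N(4), 4) = -1007*(6 - 1*(-4)) = -1007*(6 + 4) = -1007*10 = -10070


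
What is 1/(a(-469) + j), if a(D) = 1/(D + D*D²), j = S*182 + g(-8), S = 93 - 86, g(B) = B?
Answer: 103162178/130603317347 ≈ 0.00078989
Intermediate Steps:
S = 7
j = 1266 (j = 7*182 - 8 = 1274 - 8 = 1266)
a(D) = 1/(D + D³)
1/(a(-469) + j) = 1/(1/(-469 + (-469)³) + 1266) = 1/(1/(-469 - 103161709) + 1266) = 1/(1/(-103162178) + 1266) = 1/(-1/103162178 + 1266) = 1/(130603317347/103162178) = 103162178/130603317347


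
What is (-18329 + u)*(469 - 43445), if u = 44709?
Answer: -1133706880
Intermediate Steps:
(-18329 + u)*(469 - 43445) = (-18329 + 44709)*(469 - 43445) = 26380*(-42976) = -1133706880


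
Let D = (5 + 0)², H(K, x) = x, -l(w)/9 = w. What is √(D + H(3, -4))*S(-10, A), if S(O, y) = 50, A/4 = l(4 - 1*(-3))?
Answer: 50*√21 ≈ 229.13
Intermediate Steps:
l(w) = -9*w
A = -252 (A = 4*(-9*(4 - 1*(-3))) = 4*(-9*(4 + 3)) = 4*(-9*7) = 4*(-63) = -252)
D = 25 (D = 5² = 25)
√(D + H(3, -4))*S(-10, A) = √(25 - 4)*50 = √21*50 = 50*√21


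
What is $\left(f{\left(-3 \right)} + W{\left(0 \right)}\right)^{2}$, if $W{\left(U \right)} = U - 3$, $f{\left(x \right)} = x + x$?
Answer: $81$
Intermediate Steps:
$f{\left(x \right)} = 2 x$
$W{\left(U \right)} = -3 + U$ ($W{\left(U \right)} = U - 3 = -3 + U$)
$\left(f{\left(-3 \right)} + W{\left(0 \right)}\right)^{2} = \left(2 \left(-3\right) + \left(-3 + 0\right)\right)^{2} = \left(-6 - 3\right)^{2} = \left(-9\right)^{2} = 81$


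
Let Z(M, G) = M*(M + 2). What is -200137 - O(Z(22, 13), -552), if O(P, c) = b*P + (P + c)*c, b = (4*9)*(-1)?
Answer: -194377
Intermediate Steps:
b = -36 (b = 36*(-1) = -36)
Z(M, G) = M*(2 + M)
O(P, c) = -36*P + c*(P + c) (O(P, c) = -36*P + (P + c)*c = -36*P + c*(P + c))
-200137 - O(Z(22, 13), -552) = -200137 - ((-552)**2 - 792*(2 + 22) + (22*(2 + 22))*(-552)) = -200137 - (304704 - 792*24 + (22*24)*(-552)) = -200137 - (304704 - 36*528 + 528*(-552)) = -200137 - (304704 - 19008 - 291456) = -200137 - 1*(-5760) = -200137 + 5760 = -194377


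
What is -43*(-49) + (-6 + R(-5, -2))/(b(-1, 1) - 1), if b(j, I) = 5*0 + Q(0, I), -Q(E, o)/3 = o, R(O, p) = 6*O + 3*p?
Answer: 4235/2 ≈ 2117.5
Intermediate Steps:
R(O, p) = 3*p + 6*O
Q(E, o) = -3*o
b(j, I) = -3*I (b(j, I) = 5*0 - 3*I = 0 - 3*I = -3*I)
-43*(-49) + (-6 + R(-5, -2))/(b(-1, 1) - 1) = -43*(-49) + (-6 + (3*(-2) + 6*(-5)))/(-3*1 - 1) = 2107 + (-6 + (-6 - 30))/(-3 - 1) = 2107 + (-6 - 36)/(-4) = 2107 - 42*(-1/4) = 2107 + 21/2 = 4235/2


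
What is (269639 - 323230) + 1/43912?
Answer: -2353287991/43912 ≈ -53591.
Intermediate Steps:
(269639 - 323230) + 1/43912 = -53591 + 1/43912 = -2353287991/43912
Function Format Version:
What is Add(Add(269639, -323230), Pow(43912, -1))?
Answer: Rational(-2353287991, 43912) ≈ -53591.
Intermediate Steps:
Add(Add(269639, -323230), Pow(43912, -1)) = Add(-53591, Rational(1, 43912)) = Rational(-2353287991, 43912)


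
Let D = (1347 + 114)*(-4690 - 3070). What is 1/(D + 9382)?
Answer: -1/11327978 ≈ -8.8277e-8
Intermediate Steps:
D = -11337360 (D = 1461*(-7760) = -11337360)
1/(D + 9382) = 1/(-11337360 + 9382) = 1/(-11327978) = -1/11327978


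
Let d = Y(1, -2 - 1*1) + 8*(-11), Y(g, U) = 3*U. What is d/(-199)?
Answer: 97/199 ≈ 0.48744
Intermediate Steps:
d = -97 (d = 3*(-2 - 1*1) + 8*(-11) = 3*(-2 - 1) - 88 = 3*(-3) - 88 = -9 - 88 = -97)
d/(-199) = -97/(-199) = -97*(-1/199) = 97/199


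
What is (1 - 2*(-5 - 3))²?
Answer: 289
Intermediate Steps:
(1 - 2*(-5 - 3))² = (1 - 2*(-8))² = (1 + 16)² = 17² = 289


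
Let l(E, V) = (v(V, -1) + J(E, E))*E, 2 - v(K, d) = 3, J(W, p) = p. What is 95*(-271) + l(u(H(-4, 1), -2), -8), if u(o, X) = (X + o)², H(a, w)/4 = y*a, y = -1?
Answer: 12475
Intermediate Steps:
v(K, d) = -1 (v(K, d) = 2 - 1*3 = 2 - 3 = -1)
H(a, w) = -4*a (H(a, w) = 4*(-a) = -4*a)
l(E, V) = E*(-1 + E) (l(E, V) = (-1 + E)*E = E*(-1 + E))
95*(-271) + l(u(H(-4, 1), -2), -8) = 95*(-271) + (-2 - 4*(-4))²*(-1 + (-2 - 4*(-4))²) = -25745 + (-2 + 16)²*(-1 + (-2 + 16)²) = -25745 + 14²*(-1 + 14²) = -25745 + 196*(-1 + 196) = -25745 + 196*195 = -25745 + 38220 = 12475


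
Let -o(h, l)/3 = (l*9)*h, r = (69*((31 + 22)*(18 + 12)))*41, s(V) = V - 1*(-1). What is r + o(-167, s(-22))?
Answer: 4403421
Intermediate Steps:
s(V) = 1 + V (s(V) = V + 1 = 1 + V)
r = 4498110 (r = (69*(53*30))*41 = (69*1590)*41 = 109710*41 = 4498110)
o(h, l) = -27*h*l (o(h, l) = -3*l*9*h = -3*9*l*h = -27*h*l)
r + o(-167, s(-22)) = 4498110 - 27*(-167)*(1 - 22) = 4498110 - 27*(-167)*(-21) = 4498110 - 94689 = 4403421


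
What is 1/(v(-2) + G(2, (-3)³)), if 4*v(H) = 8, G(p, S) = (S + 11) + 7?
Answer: -⅐ ≈ -0.14286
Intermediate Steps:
G(p, S) = 18 + S (G(p, S) = (11 + S) + 7 = 18 + S)
v(H) = 2 (v(H) = (¼)*8 = 2)
1/(v(-2) + G(2, (-3)³)) = 1/(2 + (18 + (-3)³)) = 1/(2 + (18 - 27)) = 1/(2 - 9) = 1/(-7) = -⅐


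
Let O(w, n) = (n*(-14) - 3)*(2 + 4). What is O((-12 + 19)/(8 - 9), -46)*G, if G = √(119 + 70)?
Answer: 11538*√21 ≈ 52874.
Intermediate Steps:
O(w, n) = -18 - 84*n (O(w, n) = (-14*n - 3)*6 = (-3 - 14*n)*6 = -18 - 84*n)
G = 3*√21 (G = √189 = 3*√21 ≈ 13.748)
O((-12 + 19)/(8 - 9), -46)*G = (-18 - 84*(-46))*(3*√21) = (-18 + 3864)*(3*√21) = 3846*(3*√21) = 11538*√21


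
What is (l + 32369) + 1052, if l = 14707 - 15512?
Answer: 32616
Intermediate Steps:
l = -805
(l + 32369) + 1052 = (-805 + 32369) + 1052 = 31564 + 1052 = 32616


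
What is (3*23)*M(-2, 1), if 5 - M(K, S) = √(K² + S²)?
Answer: 345 - 69*√5 ≈ 190.71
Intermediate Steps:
M(K, S) = 5 - √(K² + S²)
(3*23)*M(-2, 1) = (3*23)*(5 - √((-2)² + 1²)) = 69*(5 - √(4 + 1)) = 69*(5 - √5) = 345 - 69*√5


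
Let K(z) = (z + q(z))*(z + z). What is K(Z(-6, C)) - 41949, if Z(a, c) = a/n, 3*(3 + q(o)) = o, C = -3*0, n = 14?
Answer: -2055351/49 ≈ -41946.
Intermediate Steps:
C = 0
q(o) = -3 + o/3
Z(a, c) = a/14
K(z) = 2*z*(-3 + 4*z/3) (K(z) = (z + (-3 + z/3))*(z + z) = (-3 + 4*z/3)*(2*z) = 2*z*(-3 + 4*z/3))
K(Z(-6, C)) - 41949 = 2*((1/14)*(-6))*(-9 + 4*((1/14)*(-6)))/3 - 41949 = (⅔)*(-3/7)*(-9 + 4*(-3/7)) - 41949 = (⅔)*(-3/7)*(-9 - 12/7) - 41949 = (⅔)*(-3/7)*(-75/7) - 41949 = 150/49 - 41949 = -2055351/49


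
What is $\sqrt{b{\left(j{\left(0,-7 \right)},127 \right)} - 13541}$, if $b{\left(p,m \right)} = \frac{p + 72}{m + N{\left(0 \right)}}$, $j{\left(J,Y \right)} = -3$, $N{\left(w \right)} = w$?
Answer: $\frac{i \sqrt{218394026}}{127} \approx 116.36 i$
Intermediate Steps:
$b{\left(p,m \right)} = \frac{72 + p}{m}$ ($b{\left(p,m \right)} = \frac{p + 72}{m + 0} = \frac{72 + p}{m}$)
$\sqrt{b{\left(j{\left(0,-7 \right)},127 \right)} - 13541} = \sqrt{\frac{72 - 3}{127} - 13541} = \sqrt{\frac{1}{127} \cdot 69 - 13541} = \sqrt{\frac{69}{127} - 13541} = \sqrt{- \frac{1719638}{127}} = \frac{i \sqrt{218394026}}{127}$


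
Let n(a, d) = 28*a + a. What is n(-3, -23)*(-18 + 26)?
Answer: -696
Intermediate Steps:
n(a, d) = 29*a
n(-3, -23)*(-18 + 26) = (29*(-3))*(-18 + 26) = -87*8 = -696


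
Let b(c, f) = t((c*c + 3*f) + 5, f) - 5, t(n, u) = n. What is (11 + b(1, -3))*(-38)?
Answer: -114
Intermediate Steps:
b(c, f) = c² + 3*f (b(c, f) = ((c*c + 3*f) + 5) - 5 = ((c² + 3*f) + 5) - 5 = (5 + c² + 3*f) - 5 = c² + 3*f)
(11 + b(1, -3))*(-38) = (11 + (1² + 3*(-3)))*(-38) = (11 + (1 - 9))*(-38) = (11 - 8)*(-38) = 3*(-38) = -114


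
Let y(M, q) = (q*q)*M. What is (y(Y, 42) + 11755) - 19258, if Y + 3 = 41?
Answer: 59529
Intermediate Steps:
Y = 38 (Y = -3 + 41 = 38)
y(M, q) = M*q² (y(M, q) = q²*M = M*q²)
(y(Y, 42) + 11755) - 19258 = (38*42² + 11755) - 19258 = (38*1764 + 11755) - 19258 = (67032 + 11755) - 19258 = 78787 - 19258 = 59529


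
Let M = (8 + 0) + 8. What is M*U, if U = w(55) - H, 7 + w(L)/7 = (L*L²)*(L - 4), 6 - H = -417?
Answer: 950326448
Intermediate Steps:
H = 423 (H = 6 - 1*(-417) = 6 + 417 = 423)
w(L) = -49 + 7*L³*(-4 + L) (w(L) = -49 + 7*((L*L²)*(L - 4)) = -49 + 7*(L³*(-4 + L)) = -49 + 7*L³*(-4 + L))
U = 59395403 (U = (-49 - 28*55³ + 7*55⁴) - 1*423 = (-49 - 28*166375 + 7*9150625) - 423 = (-49 - 4658500 + 64054375) - 423 = 59395826 - 423 = 59395403)
M = 16 (M = 8 + 8 = 16)
M*U = 16*59395403 = 950326448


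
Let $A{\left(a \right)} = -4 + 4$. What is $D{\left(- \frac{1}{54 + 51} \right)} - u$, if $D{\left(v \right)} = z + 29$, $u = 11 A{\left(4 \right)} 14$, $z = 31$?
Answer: $60$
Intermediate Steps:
$A{\left(a \right)} = 0$
$u = 0$ ($u = 11 \cdot 0 \cdot 14 = 0 \cdot 14 = 0$)
$D{\left(v \right)} = 60$ ($D{\left(v \right)} = 31 + 29 = 60$)
$D{\left(- \frac{1}{54 + 51} \right)} - u = 60 - 0 = 60 + 0 = 60$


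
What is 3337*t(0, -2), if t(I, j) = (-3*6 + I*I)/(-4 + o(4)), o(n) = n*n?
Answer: -10011/2 ≈ -5005.5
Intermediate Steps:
o(n) = n²
t(I, j) = -3/2 + I²/12 (t(I, j) = (-3*6 + I*I)/(-4 + 4²) = (-18 + I²)/(-4 + 16) = (-18 + I²)/12 = (-18 + I²)*(1/12) = -3/2 + I²/12)
3337*t(0, -2) = 3337*(-3/2 + (1/12)*0²) = 3337*(-3/2 + (1/12)*0) = 3337*(-3/2 + 0) = 3337*(-3/2) = -10011/2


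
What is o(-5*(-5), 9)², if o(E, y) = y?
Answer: 81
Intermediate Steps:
o(-5*(-5), 9)² = 9² = 81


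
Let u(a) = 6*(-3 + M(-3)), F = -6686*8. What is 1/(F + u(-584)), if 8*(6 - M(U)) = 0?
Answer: -1/53470 ≈ -1.8702e-5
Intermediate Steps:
M(U) = 6 (M(U) = 6 - ⅛*0 = 6 + 0 = 6)
F = -53488
u(a) = 18 (u(a) = 6*(-3 + 6) = 6*3 = 18)
1/(F + u(-584)) = 1/(-53488 + 18) = 1/(-53470) = -1/53470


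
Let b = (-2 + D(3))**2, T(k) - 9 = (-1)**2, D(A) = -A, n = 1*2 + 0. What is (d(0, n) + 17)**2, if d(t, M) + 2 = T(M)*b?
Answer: 70225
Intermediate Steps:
n = 2 (n = 2 + 0 = 2)
T(k) = 10 (T(k) = 9 + (-1)**2 = 9 + 1 = 10)
b = 25 (b = (-2 - 1*3)**2 = (-2 - 3)**2 = (-5)**2 = 25)
d(t, M) = 248 (d(t, M) = -2 + 10*25 = -2 + 250 = 248)
(d(0, n) + 17)**2 = (248 + 17)**2 = 265**2 = 70225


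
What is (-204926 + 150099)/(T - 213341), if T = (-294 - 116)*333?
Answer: 54827/349871 ≈ 0.15671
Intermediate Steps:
T = -136530 (T = -410*333 = -136530)
(-204926 + 150099)/(T - 213341) = (-204926 + 150099)/(-136530 - 213341) = -54827/(-349871) = -54827*(-1/349871) = 54827/349871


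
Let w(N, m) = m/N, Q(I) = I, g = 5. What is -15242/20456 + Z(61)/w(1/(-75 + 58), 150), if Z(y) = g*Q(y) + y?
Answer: -3862833/4346900 ≈ -0.88864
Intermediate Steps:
Z(y) = 6*y (Z(y) = 5*y + y = 6*y)
-15242/20456 + Z(61)/w(1/(-75 + 58), 150) = -15242/20456 + (6*61)/((150/(1/(-75 + 58)))) = -15242*1/20456 + 366/((150/(1/(-17)))) = -7621/10228 + 366/((150/(-1/17))) = -7621/10228 + 366/((150*(-17))) = -7621/10228 + 366/(-2550) = -7621/10228 + 366*(-1/2550) = -7621/10228 - 61/425 = -3862833/4346900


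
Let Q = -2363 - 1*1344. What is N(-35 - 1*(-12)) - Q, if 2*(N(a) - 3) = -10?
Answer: 3705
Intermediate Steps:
N(a) = -2 (N(a) = 3 + (½)*(-10) = 3 - 5 = -2)
Q = -3707 (Q = -2363 - 1344 = -3707)
N(-35 - 1*(-12)) - Q = -2 - 1*(-3707) = -2 + 3707 = 3705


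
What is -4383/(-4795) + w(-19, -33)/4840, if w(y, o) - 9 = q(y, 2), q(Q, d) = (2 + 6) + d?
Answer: 852193/928312 ≈ 0.91800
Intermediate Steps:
q(Q, d) = 8 + d
w(y, o) = 19 (w(y, o) = 9 + (8 + 2) = 9 + 10 = 19)
-4383/(-4795) + w(-19, -33)/4840 = -4383/(-4795) + 19/4840 = -4383*(-1/4795) + 19*(1/4840) = 4383/4795 + 19/4840 = 852193/928312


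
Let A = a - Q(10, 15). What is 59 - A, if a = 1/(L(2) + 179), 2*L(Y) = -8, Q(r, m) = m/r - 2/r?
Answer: 21103/350 ≈ 60.294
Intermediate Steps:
Q(r, m) = -2/r + m/r
L(Y) = -4 (L(Y) = (1/2)*(-8) = -4)
a = 1/175 (a = 1/(-4 + 179) = 1/175 ≈ 0.0057143)
A = -453/350 (A = 1/175 - (-2 + 15)/10 = 1/175 - 13/10 = -453/350 ≈ -1.2943)
59 - A = 59 - 1*(-453/350) = 59 + 453/350 = 21103/350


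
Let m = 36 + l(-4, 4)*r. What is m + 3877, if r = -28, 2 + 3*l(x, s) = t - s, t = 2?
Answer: 11851/3 ≈ 3950.3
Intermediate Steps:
l(x, s) = -s/3 (l(x, s) = -⅔ + (2 - s)/3 = -⅔ + (⅔ - s/3) = -s/3)
m = 220/3 (m = 36 - ⅓*4*(-28) = 36 - 4/3*(-28) = 36 + 112/3 = 220/3 ≈ 73.333)
m + 3877 = 220/3 + 3877 = 11851/3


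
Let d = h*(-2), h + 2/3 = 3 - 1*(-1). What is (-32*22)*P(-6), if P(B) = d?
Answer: 14080/3 ≈ 4693.3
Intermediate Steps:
h = 10/3 (h = -⅔ + (3 - 1*(-1)) = -⅔ + (3 + 1) = -⅔ + 4 = 10/3 ≈ 3.3333)
d = -20/3 (d = (10/3)*(-2) = -20/3 ≈ -6.6667)
P(B) = -20/3
(-32*22)*P(-6) = -32*22*(-20/3) = -704*(-20/3) = 14080/3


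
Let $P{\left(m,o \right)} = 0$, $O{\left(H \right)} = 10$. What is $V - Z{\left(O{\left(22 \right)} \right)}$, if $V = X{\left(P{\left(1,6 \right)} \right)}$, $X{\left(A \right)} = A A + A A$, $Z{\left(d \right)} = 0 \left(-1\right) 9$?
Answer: $0$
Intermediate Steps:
$Z{\left(d \right)} = 0$ ($Z{\left(d \right)} = 0 \cdot 9 = 0$)
$X{\left(A \right)} = 2 A^{2}$ ($X{\left(A \right)} = A^{2} + A^{2} = 2 A^{2}$)
$V = 0$ ($V = 2 \cdot 0^{2} = 2 \cdot 0 = 0$)
$V - Z{\left(O{\left(22 \right)} \right)} = 0 - 0 = 0 + 0 = 0$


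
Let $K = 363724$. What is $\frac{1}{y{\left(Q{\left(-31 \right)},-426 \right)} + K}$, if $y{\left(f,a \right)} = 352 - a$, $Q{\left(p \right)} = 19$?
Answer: $\frac{1}{364502} \approx 2.7435 \cdot 10^{-6}$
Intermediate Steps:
$\frac{1}{y{\left(Q{\left(-31 \right)},-426 \right)} + K} = \frac{1}{\left(352 - -426\right) + 363724} = \frac{1}{\left(352 + 426\right) + 363724} = \frac{1}{778 + 363724} = \frac{1}{364502}$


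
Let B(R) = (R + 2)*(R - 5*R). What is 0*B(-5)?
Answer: 0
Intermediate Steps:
B(R) = -4*R*(2 + R) (B(R) = (2 + R)*(-4*R) = -4*R*(2 + R))
0*B(-5) = 0*(-4*(-5)*(2 - 5)) = 0*(-4*(-5)*(-3)) = 0*(-60) = 0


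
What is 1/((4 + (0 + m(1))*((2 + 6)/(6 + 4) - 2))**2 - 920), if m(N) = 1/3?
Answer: -25/22676 ≈ -0.0011025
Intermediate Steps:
m(N) = 1/3
1/((4 + (0 + m(1))*((2 + 6)/(6 + 4) - 2))**2 - 920) = 1/((4 + (0 + 1/3)*((2 + 6)/(6 + 4) - 2))**2 - 920) = 1/((4 + (8/10 - 2)/3)**2 - 920) = 1/((4 + (8*(1/10) - 2)/3)**2 - 920) = 1/((4 + (4/5 - 2)/3)**2 - 920) = 1/((4 + (1/3)*(-6/5))**2 - 920) = 1/((4 - 2/5)**2 - 920) = 1/((18/5)**2 - 920) = 1/(324/25 - 920) = 1/(-22676/25) = -25/22676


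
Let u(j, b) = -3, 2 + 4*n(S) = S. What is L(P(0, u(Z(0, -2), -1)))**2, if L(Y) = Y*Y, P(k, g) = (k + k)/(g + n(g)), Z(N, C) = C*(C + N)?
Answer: 0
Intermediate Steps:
n(S) = -1/2 + S/4
P(k, g) = 2*k/(-1/2 + 5*g/4) (P(k, g) = (k + k)/(g + (-1/2 + g/4)) = (2*k)/(-1/2 + 5*g/4) = 2*k/(-1/2 + 5*g/4))
L(Y) = Y**2
L(P(0, u(Z(0, -2), -1)))**2 = ((8*0/(-2 + 5*(-3)))**2)**2 = ((8*0/(-2 - 15))**2)**2 = ((8*0/(-17))**2)**2 = ((8*0*(-1/17))**2)**2 = (0**2)**2 = 0**2 = 0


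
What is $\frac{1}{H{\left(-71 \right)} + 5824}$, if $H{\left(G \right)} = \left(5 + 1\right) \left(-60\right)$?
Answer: $\frac{1}{5464} \approx 0.00018302$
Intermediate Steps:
$H{\left(G \right)} = -360$ ($H{\left(G \right)} = 6 \left(-60\right) = -360$)
$\frac{1}{H{\left(-71 \right)} + 5824} = \frac{1}{-360 + 5824} = \frac{1}{5464}$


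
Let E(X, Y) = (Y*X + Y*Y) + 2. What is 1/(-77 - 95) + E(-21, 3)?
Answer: -8945/172 ≈ -52.006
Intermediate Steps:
E(X, Y) = 2 + Y² + X*Y (E(X, Y) = (X*Y + Y²) + 2 = (Y² + X*Y) + 2 = 2 + Y² + X*Y)
1/(-77 - 95) + E(-21, 3) = 1/(-77 - 95) + (2 + 3² - 21*3) = 1/(-172) + (2 + 9 - 63) = -1/172 - 52 = -8945/172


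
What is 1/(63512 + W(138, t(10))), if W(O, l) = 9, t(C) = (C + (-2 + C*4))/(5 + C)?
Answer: 1/63521 ≈ 1.5743e-5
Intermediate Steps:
t(C) = (-2 + 5*C)/(5 + C) (t(C) = (C + (-2 + 4*C))/(5 + C) = (-2 + 5*C)/(5 + C))
1/(63512 + W(138, t(10))) = 1/(63512 + 9) = 1/63521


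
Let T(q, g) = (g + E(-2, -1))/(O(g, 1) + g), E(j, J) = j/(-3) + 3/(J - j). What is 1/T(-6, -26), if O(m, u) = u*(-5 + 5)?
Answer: 78/67 ≈ 1.1642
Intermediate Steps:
E(j, J) = 3/(J - j) - j/3 (E(j, J) = j*(-1/3) + 3/(J - j) = -j/3 + 3/(J - j) = 3/(J - j) - j/3)
O(m, u) = 0 (O(m, u) = u*0 = 0)
T(q, g) = (11/3 + g)/g (T(q, g) = (g + (9 + (-2)**2 - 1*(-1)*(-2))/(3*(-1 - 1*(-2))))/(0 + g) = (g + (9 + 4 - 2)/(3*(-1 + 2)))/g = (g + (1/3)*11/1)/g = (g + (1/3)*1*11)/g = (g + 11/3)/g = (11/3 + g)/g)
1/T(-6, -26) = 1/((11/3 - 26)/(-26)) = 1/(-1/26*(-67/3)) = 1/(67/78) = 78/67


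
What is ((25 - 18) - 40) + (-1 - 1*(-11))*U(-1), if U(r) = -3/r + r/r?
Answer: 7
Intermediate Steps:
U(r) = 1 - 3/r (U(r) = -3/r + 1 = 1 - 3/r)
((25 - 18) - 40) + (-1 - 1*(-11))*U(-1) = ((25 - 18) - 40) + (-1 - 1*(-11))*((-3 - 1)/(-1)) = (7 - 40) + (-1 + 11)*(-1*(-4)) = -33 + 10*4 = -33 + 40 = 7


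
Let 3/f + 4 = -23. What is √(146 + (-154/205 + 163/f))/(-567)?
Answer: -I*√55546595/116235 ≈ -0.06412*I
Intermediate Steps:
f = -⅑ (f = 3/(-4 - 23) = 3/(-27) = 3*(-1/27) = -⅑ ≈ -0.11111)
√(146 + (-154/205 + 163/f))/(-567) = √(146 + (-154/205 + 163/(-⅑)))/(-567) = √(146 + (-154*1/205 + 163*(-9)))*(-1/567) = √(146 + (-154/205 - 1467))*(-1/567) = √(146 - 300889/205)*(-1/567) = √(-270959/205)*(-1/567) = (I*√55546595/205)*(-1/567) = -I*√55546595/116235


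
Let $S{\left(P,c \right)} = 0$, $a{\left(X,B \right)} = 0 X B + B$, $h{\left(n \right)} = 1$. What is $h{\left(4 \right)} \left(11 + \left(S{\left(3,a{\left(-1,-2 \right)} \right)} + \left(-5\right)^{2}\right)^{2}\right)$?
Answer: $636$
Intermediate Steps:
$a{\left(X,B \right)} = B$ ($a{\left(X,B \right)} = 0 B + B = 0 + B = B$)
$h{\left(4 \right)} \left(11 + \left(S{\left(3,a{\left(-1,-2 \right)} \right)} + \left(-5\right)^{2}\right)^{2}\right) = 1 \left(11 + \left(0 + \left(-5\right)^{2}\right)^{2}\right) = 1 \left(11 + \left(0 + 25\right)^{2}\right) = 1 \left(11 + 25^{2}\right) = 1 \left(11 + 625\right) = 1 \cdot 636 = 636$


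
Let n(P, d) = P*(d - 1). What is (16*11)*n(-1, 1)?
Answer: 0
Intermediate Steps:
n(P, d) = P*(-1 + d)
(16*11)*n(-1, 1) = (16*11)*(-(-1 + 1)) = 176*(-1*0) = 176*0 = 0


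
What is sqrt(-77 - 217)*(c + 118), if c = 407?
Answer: 3675*I*sqrt(6) ≈ 9001.9*I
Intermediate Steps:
sqrt(-77 - 217)*(c + 118) = sqrt(-77 - 217)*(407 + 118) = sqrt(-294)*525 = (7*I*sqrt(6))*525 = 3675*I*sqrt(6)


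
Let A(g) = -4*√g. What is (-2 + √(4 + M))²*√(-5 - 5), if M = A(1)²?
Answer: 4*I*√10*(1 - √5)² ≈ 19.326*I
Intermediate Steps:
M = 16 (M = (-4*√1)² = (-4*1)² = (-4)² = 16)
(-2 + √(4 + M))²*√(-5 - 5) = (-2 + √(4 + 16))²*√(-5 - 5) = (-2 + √20)²*√(-10) = (-2 + 2*√5)²*(I*√10) = I*√10*(-2 + 2*√5)²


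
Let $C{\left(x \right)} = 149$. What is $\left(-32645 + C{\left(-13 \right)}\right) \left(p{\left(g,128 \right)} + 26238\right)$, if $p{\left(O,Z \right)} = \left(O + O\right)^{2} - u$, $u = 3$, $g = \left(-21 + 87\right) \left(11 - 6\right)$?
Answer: $-15007790160$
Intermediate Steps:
$g = 330$ ($g = 66 \cdot 5 = 330$)
$p{\left(O,Z \right)} = -3 + 4 O^{2}$ ($p{\left(O,Z \right)} = \left(O + O\right)^{2} - 3 = \left(2 O\right)^{2} - 3 = 4 O^{2} - 3 = -3 + 4 O^{2}$)
$\left(-32645 + C{\left(-13 \right)}\right) \left(p{\left(g,128 \right)} + 26238\right) = \left(-32645 + 149\right) \left(\left(-3 + 4 \cdot 330^{2}\right) + 26238\right) = - 32496 \left(\left(-3 + 4 \cdot 108900\right) + 26238\right) = - 32496 \left(\left(-3 + 435600\right) + 26238\right) = - 32496 \left(435597 + 26238\right) = \left(-32496\right) 461835 = -15007790160$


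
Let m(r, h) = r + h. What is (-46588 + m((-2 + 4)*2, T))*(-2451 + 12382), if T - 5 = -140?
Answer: -463966389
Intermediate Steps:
T = -135 (T = 5 - 140 = -135)
m(r, h) = h + r
(-46588 + m((-2 + 4)*2, T))*(-2451 + 12382) = (-46588 + (-135 + (-2 + 4)*2))*(-2451 + 12382) = (-46588 + (-135 + 2*2))*9931 = (-46588 + (-135 + 4))*9931 = (-46588 - 131)*9931 = -46719*9931 = -463966389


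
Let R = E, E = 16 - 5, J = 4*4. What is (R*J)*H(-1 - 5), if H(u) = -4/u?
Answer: 352/3 ≈ 117.33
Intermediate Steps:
J = 16
E = 11
R = 11
(R*J)*H(-1 - 5) = (11*16)*(-4/(-1 - 5)) = 176*(-4/(-6)) = 176*(-4*(-1/6)) = 176*(2/3) = 352/3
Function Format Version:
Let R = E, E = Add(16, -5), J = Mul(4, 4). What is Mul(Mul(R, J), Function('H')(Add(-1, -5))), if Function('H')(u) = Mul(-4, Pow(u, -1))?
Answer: Rational(352, 3) ≈ 117.33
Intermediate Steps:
J = 16
E = 11
R = 11
Mul(Mul(R, J), Function('H')(Add(-1, -5))) = Mul(Mul(11, 16), Mul(-4, Pow(Add(-1, -5), -1))) = Mul(176, Mul(-4, Pow(-6, -1))) = Mul(176, Mul(-4, Rational(-1, 6))) = Mul(176, Rational(2, 3)) = Rational(352, 3)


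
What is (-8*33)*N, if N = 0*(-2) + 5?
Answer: -1320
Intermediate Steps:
N = 5 (N = 0 + 5 = 5)
(-8*33)*N = -8*33*5 = -264*5 = -1320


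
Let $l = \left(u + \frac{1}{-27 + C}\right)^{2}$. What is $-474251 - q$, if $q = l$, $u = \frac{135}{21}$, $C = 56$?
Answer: $- \frac{19545130803}{41209} \approx -4.7429 \cdot 10^{5}$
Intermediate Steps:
$u = \frac{45}{7}$ ($u = 135 \cdot \frac{1}{21} = \frac{45}{7} \approx 6.4286$)
$l = \frac{1721344}{41209}$ ($l = \left(\frac{45}{7} + \frac{1}{-27 + 56}\right)^{2} = \left(\frac{45}{7} + \frac{1}{29}\right)^{2} = \left(\frac{1312}{203}\right)^{2} = \frac{1721344}{41209} \approx 41.771$)
$q = \frac{1721344}{41209} \approx 41.771$
$-474251 - q = -474251 - \frac{1721344}{41209} = - \frac{19545130803}{41209}$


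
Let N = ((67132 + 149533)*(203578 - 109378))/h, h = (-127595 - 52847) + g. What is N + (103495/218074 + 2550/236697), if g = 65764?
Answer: -58527856324025023735/328854847713438 ≈ -1.7797e+5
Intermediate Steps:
h = -114678 (h = (-127595 - 52847) + 65764 = -180442 + 65764 = -114678)
N = -3401640500/19113 (N = ((67132 + 149533)*(203578 - 109378))/(-114678) = (216665*94200)*(-1/114678) = 20409843000*(-1/114678) = -3401640500/19113 ≈ -1.7798e+5)
N + (103495/218074 + 2550/236697) = -3401640500/19113 + (103495/218074 + 2550/236697) = -3401640500/19113 + (103495*(1/218074) + 2550*(1/236697)) = -3401640500/19113 + (103495/218074 + 850/78899) = -3401640500/19113 + 8351014905/17205820526 = -58527856324025023735/328854847713438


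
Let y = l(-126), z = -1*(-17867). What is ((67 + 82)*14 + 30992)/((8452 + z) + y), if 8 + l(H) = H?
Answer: 33078/26185 ≈ 1.2632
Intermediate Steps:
l(H) = -8 + H
z = 17867
y = -134 (y = -8 - 126 = -134)
((67 + 82)*14 + 30992)/((8452 + z) + y) = ((67 + 82)*14 + 30992)/((8452 + 17867) - 134) = (149*14 + 30992)/(26319 - 134) = (2086 + 30992)/26185 = 33078*(1/26185) = 33078/26185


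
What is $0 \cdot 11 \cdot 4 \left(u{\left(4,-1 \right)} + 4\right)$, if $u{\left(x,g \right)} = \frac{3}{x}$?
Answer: $0$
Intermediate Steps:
$0 \cdot 11 \cdot 4 \left(u{\left(4,-1 \right)} + 4\right) = 0 \cdot 11 \cdot 4 \left(\frac{3}{4} + 4\right) = 0 \cdot 4 \left(3 \cdot \frac{1}{4} + 4\right) = 0 \cdot 4 \left(\frac{3}{4} + 4\right) = 0 \cdot 4 \cdot \frac{19}{4} = 0 \cdot 19 = 0$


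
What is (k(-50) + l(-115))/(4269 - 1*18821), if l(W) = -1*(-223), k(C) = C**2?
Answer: -2723/14552 ≈ -0.18712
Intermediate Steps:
l(W) = 223
(k(-50) + l(-115))/(4269 - 1*18821) = ((-50)**2 + 223)/(4269 - 1*18821) = (2500 + 223)/(4269 - 18821) = 2723/(-14552) = 2723*(-1/14552) = -2723/14552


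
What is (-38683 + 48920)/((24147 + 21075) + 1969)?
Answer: 10237/47191 ≈ 0.21693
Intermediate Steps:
(-38683 + 48920)/((24147 + 21075) + 1969) = 10237/(45222 + 1969) = 10237/47191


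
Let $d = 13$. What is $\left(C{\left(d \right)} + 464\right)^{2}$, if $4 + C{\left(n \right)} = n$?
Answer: $223729$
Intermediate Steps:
$C{\left(n \right)} = -4 + n$
$\left(C{\left(d \right)} + 464\right)^{2} = \left(\left(-4 + 13\right) + 464\right)^{2} = \left(9 + 464\right)^{2} = 473^{2} = 223729$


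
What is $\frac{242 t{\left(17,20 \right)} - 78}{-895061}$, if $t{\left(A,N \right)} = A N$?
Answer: $- \frac{82202}{895061} \approx -0.09184$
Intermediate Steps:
$\frac{242 t{\left(17,20 \right)} - 78}{-895061} = \frac{242 \cdot 17 \cdot 20 - 78}{-895061} = \left(242 \cdot 340 - 78\right) \left(- \frac{1}{895061}\right) = \left(82280 - 78\right) \left(- \frac{1}{895061}\right) = 82202 \left(- \frac{1}{895061}\right) = - \frac{82202}{895061}$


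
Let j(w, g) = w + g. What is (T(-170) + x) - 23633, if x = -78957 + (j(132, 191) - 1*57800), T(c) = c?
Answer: -160237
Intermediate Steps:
j(w, g) = g + w
x = -136434 (x = -78957 + ((191 + 132) - 1*57800) = -78957 + (323 - 57800) = -78957 - 57477 = -136434)
(T(-170) + x) - 23633 = (-170 - 136434) - 23633 = -136604 - 23633 = -160237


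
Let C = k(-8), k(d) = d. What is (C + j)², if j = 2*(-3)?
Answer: 196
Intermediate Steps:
j = -6
C = -8
(C + j)² = (-8 - 6)² = (-14)² = 196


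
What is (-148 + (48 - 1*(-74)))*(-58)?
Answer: 1508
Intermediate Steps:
(-148 + (48 - 1*(-74)))*(-58) = (-148 + (48 + 74))*(-58) = (-148 + 122)*(-58) = -26*(-58) = 1508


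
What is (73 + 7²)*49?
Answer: 5978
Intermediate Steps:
(73 + 7²)*49 = (73 + 49)*49 = 122*49 = 5978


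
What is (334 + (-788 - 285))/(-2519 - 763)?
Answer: 739/3282 ≈ 0.22517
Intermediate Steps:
(334 + (-788 - 285))/(-2519 - 763) = (334 - 1073)/(-3282) = -739*(-1/3282) = 739/3282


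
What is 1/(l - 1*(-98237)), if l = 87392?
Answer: 1/185629 ≈ 5.3871e-6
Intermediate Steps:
1/(l - 1*(-98237)) = 1/(87392 - 1*(-98237)) = 1/(87392 + 98237) = 1/185629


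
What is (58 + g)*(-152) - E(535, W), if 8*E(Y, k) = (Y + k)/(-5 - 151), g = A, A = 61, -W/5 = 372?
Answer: -22575149/1248 ≈ -18089.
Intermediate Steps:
W = -1860 (W = -5*372 = -1860)
g = 61
E(Y, k) = -Y/1248 - k/1248 (E(Y, k) = ((Y + k)/(-5 - 151))/8 = ((Y + k)/(-156))/8 = ((Y + k)*(-1/156))/8 = (-Y/156 - k/156)/8 = -Y/1248 - k/1248)
(58 + g)*(-152) - E(535, W) = (58 + 61)*(-152) - (-1/1248*535 - 1/1248*(-1860)) = 119*(-152) - (-535/1248 + 155/104) = -18088 - 1*1325/1248 = -18088 - 1325/1248 = -22575149/1248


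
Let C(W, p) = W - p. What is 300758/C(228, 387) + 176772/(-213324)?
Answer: -5348917195/2826543 ≈ -1892.4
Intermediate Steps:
300758/C(228, 387) + 176772/(-213324) = 300758/(228 - 1*387) + 176772/(-213324) = 300758/(228 - 387) + 176772*(-1/213324) = 300758/(-159) - 14731/17777 = 300758*(-1/159) - 14731/17777 = -300758/159 - 14731/17777 = -5348917195/2826543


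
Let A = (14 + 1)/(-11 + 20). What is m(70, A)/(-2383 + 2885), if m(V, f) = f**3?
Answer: 125/13554 ≈ 0.0092224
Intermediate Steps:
A = 5/3 (A = 15/9 = 15*(1/9) = 5/3 ≈ 1.6667)
m(70, A)/(-2383 + 2885) = (5/3)**3/(-2383 + 2885) = (125/27)/502 = (125/27)*(1/502) = 125/13554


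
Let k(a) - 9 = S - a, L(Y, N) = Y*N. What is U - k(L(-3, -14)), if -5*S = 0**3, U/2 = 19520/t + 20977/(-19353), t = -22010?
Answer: 1237771583/42595953 ≈ 29.058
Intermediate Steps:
L(Y, N) = N*Y
U = -167894866/42595953 (U = 2*(19520/(-22010) + 20977/(-19353)) = 2*(19520*(-1/22010) + 20977*(-1/19353)) = 2*(-1952/2201 - 20977/19353) = 2*(-83947433/42595953) = -167894866/42595953 ≈ -3.9416)
S = 0 (S = -1/5*0**3 = -1/5*0 = 0)
k(a) = 9 - a (k(a) = 9 + (0 - a) = 9 - a)
U - k(L(-3, -14)) = -167894866/42595953 - (9 - (-14)*(-3)) = -167894866/42595953 - (9 - 1*42) = -167894866/42595953 - (9 - 42) = -167894866/42595953 - 1*(-33) = -167894866/42595953 + 33 = 1237771583/42595953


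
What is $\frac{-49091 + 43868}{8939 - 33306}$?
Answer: $\frac{5223}{24367} \approx 0.21435$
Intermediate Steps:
$\frac{-49091 + 43868}{8939 - 33306} = - \frac{5223}{-24367} = \left(-5223\right) \left(- \frac{1}{24367}\right) = \frac{5223}{24367}$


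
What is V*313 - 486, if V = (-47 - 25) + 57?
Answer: -5181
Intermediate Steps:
V = -15 (V = -72 + 57 = -15)
V*313 - 486 = -15*313 - 486 = -4695 - 486 = -5181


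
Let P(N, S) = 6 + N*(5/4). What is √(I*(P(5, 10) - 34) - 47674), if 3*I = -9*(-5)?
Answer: I*√192001/2 ≈ 219.09*I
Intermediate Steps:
I = 15 (I = (-9*(-5))/3 = (⅓)*45 = 15)
P(N, S) = 6 + 5*N/4 (P(N, S) = 6 + N*(5*(¼)) = 6 + N*(5/4) = 6 + 5*N/4)
√(I*(P(5, 10) - 34) - 47674) = √(15*((6 + (5/4)*5) - 34) - 47674) = √(15*((6 + 25/4) - 34) - 47674) = √(15*(49/4 - 34) - 47674) = √(15*(-87/4) - 47674) = √(-1305/4 - 47674) = √(-192001/4) = I*√192001/2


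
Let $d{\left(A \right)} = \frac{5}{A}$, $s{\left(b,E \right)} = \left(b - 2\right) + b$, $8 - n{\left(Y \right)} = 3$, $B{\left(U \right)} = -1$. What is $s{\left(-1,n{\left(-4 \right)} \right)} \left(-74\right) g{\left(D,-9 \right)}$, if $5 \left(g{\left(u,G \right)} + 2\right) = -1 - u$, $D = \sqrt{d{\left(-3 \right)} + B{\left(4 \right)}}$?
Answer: $- \frac{3256}{5} - \frac{592 i \sqrt{6}}{15} \approx -651.2 - 96.673 i$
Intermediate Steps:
$n{\left(Y \right)} = 5$ ($n{\left(Y \right)} = 8 - 3 = 5$)
$s{\left(b,E \right)} = -2 + 2 b$ ($s{\left(b,E \right)} = \left(-2 + b\right) + b = -2 + 2 b$)
$D = \frac{2 i \sqrt{6}}{3}$ ($D = \sqrt{\frac{5}{-3} - 1} = \sqrt{5 \left(- \frac{1}{3}\right) - 1} = \sqrt{- \frac{5}{3} - 1} = \sqrt{- \frac{8}{3}} = \frac{2 i \sqrt{6}}{3} \approx 1.633 i$)
$g{\left(u,G \right)} = - \frac{11}{5} - \frac{u}{5}$ ($g{\left(u,G \right)} = -2 + \frac{-1 - u}{5} = -2 - \left(\frac{1}{5} + \frac{u}{5}\right) = - \frac{11}{5} - \frac{u}{5}$)
$s{\left(-1,n{\left(-4 \right)} \right)} \left(-74\right) g{\left(D,-9 \right)} = \left(-2 + 2 \left(-1\right)\right) \left(-74\right) \left(- \frac{11}{5} - \frac{\frac{2}{3} i \sqrt{6}}{5}\right) = \left(-2 - 2\right) \left(-74\right) \left(- \frac{11}{5} - \frac{2 i \sqrt{6}}{15}\right) = \left(-4\right) \left(-74\right) \left(- \frac{11}{5} - \frac{2 i \sqrt{6}}{15}\right) = 296 \left(- \frac{11}{5} - \frac{2 i \sqrt{6}}{15}\right) = - \frac{3256}{5} - \frac{592 i \sqrt{6}}{15}$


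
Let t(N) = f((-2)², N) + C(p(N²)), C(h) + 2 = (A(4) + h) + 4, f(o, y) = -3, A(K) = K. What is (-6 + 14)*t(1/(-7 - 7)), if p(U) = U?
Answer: 1178/49 ≈ 24.041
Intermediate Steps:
C(h) = 6 + h (C(h) = -2 + ((4 + h) + 4) = -2 + (8 + h) = 6 + h)
t(N) = 3 + N² (t(N) = -3 + (6 + N²) = 3 + N²)
(-6 + 14)*t(1/(-7 - 7)) = (-6 + 14)*(3 + (1/(-7 - 7))²) = 8*(3 + (1/(-14))²) = 8*(3 + (-1/14)²) = 8*(3 + 1/196) = 8*(589/196) = 1178/49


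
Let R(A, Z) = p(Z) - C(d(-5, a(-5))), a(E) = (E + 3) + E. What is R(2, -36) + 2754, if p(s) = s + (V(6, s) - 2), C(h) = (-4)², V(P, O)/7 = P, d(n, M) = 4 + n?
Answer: 2742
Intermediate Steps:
a(E) = 3 + 2*E (a(E) = (3 + E) + E = 3 + 2*E)
V(P, O) = 7*P
C(h) = 16
p(s) = 40 + s (p(s) = s + (7*6 - 2) = s + (42 - 2) = s + 40 = 40 + s)
R(A, Z) = 24 + Z (R(A, Z) = (40 + Z) - 1*16 = (40 + Z) - 16 = 24 + Z)
R(2, -36) + 2754 = (24 - 36) + 2754 = -12 + 2754 = 2742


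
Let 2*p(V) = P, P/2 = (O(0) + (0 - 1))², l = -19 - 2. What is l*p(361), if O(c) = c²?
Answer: -21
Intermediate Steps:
l = -21
P = 2 (P = 2*(0² + (0 - 1))² = 2*(0 - 1)² = 2*(-1)² = 2*1 = 2)
p(V) = 1 (p(V) = (½)*2 = 1)
l*p(361) = -21*1 = -21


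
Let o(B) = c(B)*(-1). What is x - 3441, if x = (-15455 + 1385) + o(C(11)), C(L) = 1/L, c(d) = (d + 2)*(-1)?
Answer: -192598/11 ≈ -17509.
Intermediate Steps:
c(d) = -2 - d (c(d) = (2 + d)*(-1) = -2 - d)
o(B) = 2 + B (o(B) = (-2 - B)*(-1) = 2 + B)
x = -154747/11 (x = (-15455 + 1385) + (2 + 1/11) = -14070 + (2 + 1/11) = -14070 + 23/11 = -154747/11 ≈ -14068.)
x - 3441 = -154747/11 - 3441 = -192598/11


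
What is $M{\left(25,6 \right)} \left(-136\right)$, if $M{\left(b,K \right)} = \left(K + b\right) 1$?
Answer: $-4216$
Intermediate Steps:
$M{\left(b,K \right)} = K + b$
$M{\left(25,6 \right)} \left(-136\right) = \left(6 + 25\right) \left(-136\right) = 31 \left(-136\right) = -4216$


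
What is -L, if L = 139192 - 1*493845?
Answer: 354653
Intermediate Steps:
L = -354653 (L = 139192 - 493845 = -354653)
-L = -1*(-354653) = 354653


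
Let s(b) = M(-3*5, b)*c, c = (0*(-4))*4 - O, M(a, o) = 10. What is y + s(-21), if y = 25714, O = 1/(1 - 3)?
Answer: 25719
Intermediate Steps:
O = -1/2 (O = 1/(-2) = -1/2 ≈ -0.50000)
c = 1/2 (c = (0*(-4))*4 - 1*(-1/2) = 0*4 + 1/2 = 0 + 1/2 = 1/2 ≈ 0.50000)
s(b) = 5 (s(b) = 10*(1/2) = 5)
y + s(-21) = 25714 + 5 = 25719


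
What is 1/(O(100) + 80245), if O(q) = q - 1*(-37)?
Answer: 1/80382 ≈ 1.2441e-5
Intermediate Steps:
O(q) = 37 + q (O(q) = q + 37 = 37 + q)
1/(O(100) + 80245) = 1/((37 + 100) + 80245) = 1/(137 + 80245) = 1/80382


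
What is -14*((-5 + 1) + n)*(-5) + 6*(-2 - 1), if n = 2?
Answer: -158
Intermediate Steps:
-14*((-5 + 1) + n)*(-5) + 6*(-2 - 1) = -14*((-5 + 1) + 2)*(-5) + 6*(-2 - 1) = -14*(-4 + 2)*(-5) + 6*(-3) = -(-28)*(-5) - 18 = -14*10 - 18 = -140 - 18 = -158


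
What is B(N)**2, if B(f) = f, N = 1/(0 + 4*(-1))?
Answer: 1/16 ≈ 0.062500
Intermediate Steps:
N = -1/4 (N = 1/(0 - 4) = 1/(-4) = -1/4 ≈ -0.25000)
B(N)**2 = (-1/4)**2 = 1/16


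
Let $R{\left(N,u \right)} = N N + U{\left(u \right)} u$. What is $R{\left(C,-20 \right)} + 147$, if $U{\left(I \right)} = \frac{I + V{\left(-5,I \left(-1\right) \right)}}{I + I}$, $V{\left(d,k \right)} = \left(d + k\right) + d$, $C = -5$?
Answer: $167$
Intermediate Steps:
$V{\left(d,k \right)} = k + 2 d$
$U{\left(I \right)} = - \frac{5}{I}$ ($U{\left(I \right)} = \frac{I + \left(I \left(-1\right) + 2 \left(-5\right)\right)}{I + I} = \frac{I - \left(10 + I\right)}{2 I} = \left(I - \left(10 + I\right)\right) \frac{1}{2 I} = - 10 \frac{1}{2 I} = - \frac{5}{I}$)
$R{\left(N,u \right)} = -5 + N^{2}$ ($R{\left(N,u \right)} = N N + - \frac{5}{u} u = N^{2} - 5 = -5 + N^{2}$)
$R{\left(C,-20 \right)} + 147 = \left(-5 + \left(-5\right)^{2}\right) + 147 = \left(-5 + 25\right) + 147 = 20 + 147 = 167$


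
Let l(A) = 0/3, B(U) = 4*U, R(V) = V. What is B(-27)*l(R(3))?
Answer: 0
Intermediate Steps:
l(A) = 0 (l(A) = 0*(1/3) = 0)
B(-27)*l(R(3)) = (4*(-27))*0 = -108*0 = 0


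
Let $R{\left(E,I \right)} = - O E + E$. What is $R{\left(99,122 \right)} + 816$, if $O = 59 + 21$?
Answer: $-7005$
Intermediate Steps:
$O = 80$
$R{\left(E,I \right)} = - 79 E$ ($R{\left(E,I \right)} = \left(-1\right) 80 E + E = - 80 E + E = - 79 E$)
$R{\left(99,122 \right)} + 816 = \left(-79\right) 99 + 816 = -7821 + 816 = -7005$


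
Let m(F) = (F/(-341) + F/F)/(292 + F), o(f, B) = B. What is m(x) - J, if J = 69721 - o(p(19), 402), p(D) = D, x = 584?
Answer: -6902231549/99572 ≈ -69319.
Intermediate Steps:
J = 69319 (J = 69721 - 1*402 = 69721 - 402 = 69319)
m(F) = (1 - F/341)/(292 + F) (m(F) = (F*(-1/341) + 1)/(292 + F) = (-F/341 + 1)/(292 + F) = (1 - F/341)/(292 + F))
m(x) - J = (341 - 1*584)/(341*(292 + 584)) - 1*69319 = (1/341)*(341 - 584)/876 - 69319 = (1/341)*(1/876)*(-243) - 69319 = -81/99572 - 69319 = -6902231549/99572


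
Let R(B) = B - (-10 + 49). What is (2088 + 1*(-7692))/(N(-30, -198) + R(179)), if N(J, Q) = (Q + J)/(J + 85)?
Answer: -165/4 ≈ -41.250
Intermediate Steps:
R(B) = -39 + B (R(B) = B - 1*39 = B - 39 = -39 + B)
N(J, Q) = (J + Q)/(85 + J)
(2088 + 1*(-7692))/(N(-30, -198) + R(179)) = (2088 + 1*(-7692))/((-30 - 198)/(85 - 30) + (-39 + 179)) = (2088 - 7692)/(-228/55 + 140) = -5604/((1/55)*(-228) + 140) = -5604/(-228/55 + 140) = -5604/7472/55 = -5604*55/7472 = -165/4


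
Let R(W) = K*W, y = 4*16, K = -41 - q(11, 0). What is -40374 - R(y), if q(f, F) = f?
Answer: -37046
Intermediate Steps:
K = -52 (K = -41 - 1*11 = -41 - 11 = -52)
y = 64
R(W) = -52*W
-40374 - R(y) = -40374 - (-52)*64 = -40374 - 1*(-3328) = -40374 + 3328 = -37046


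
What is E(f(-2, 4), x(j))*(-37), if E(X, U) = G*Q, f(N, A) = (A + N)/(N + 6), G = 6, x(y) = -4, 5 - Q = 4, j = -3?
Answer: -222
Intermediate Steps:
Q = 1 (Q = 5 - 1*4 = 5 - 4 = 1)
f(N, A) = (A + N)/(6 + N)
E(X, U) = 6 (E(X, U) = 6*1 = 6)
E(f(-2, 4), x(j))*(-37) = 6*(-37) = -222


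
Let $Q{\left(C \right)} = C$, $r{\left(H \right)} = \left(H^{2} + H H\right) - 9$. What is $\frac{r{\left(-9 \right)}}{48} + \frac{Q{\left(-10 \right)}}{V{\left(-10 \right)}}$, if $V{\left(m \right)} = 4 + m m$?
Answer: $\frac{643}{208} \approx 3.0913$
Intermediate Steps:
$r{\left(H \right)} = -9 + 2 H^{2}$ ($r{\left(H \right)} = \left(H^{2} + H^{2}\right) - 9 = 2 H^{2} - 9 = -9 + 2 H^{2}$)
$V{\left(m \right)} = 4 + m^{2}$
$\frac{r{\left(-9 \right)}}{48} + \frac{Q{\left(-10 \right)}}{V{\left(-10 \right)}} = \frac{-9 + 2 \left(-9\right)^{2}}{48} - \frac{10}{4 + \left(-10\right)^{2}} = \left(-9 + 2 \cdot 81\right) \frac{1}{48} - \frac{10}{4 + 100} = \left(-9 + 162\right) \frac{1}{48} - \frac{10}{104} = 153 \cdot \frac{1}{48} - \frac{5}{52} = \frac{51}{16} - \frac{5}{52} = \frac{643}{208}$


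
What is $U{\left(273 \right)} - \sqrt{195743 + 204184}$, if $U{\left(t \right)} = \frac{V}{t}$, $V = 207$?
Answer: $\frac{69}{91} - \sqrt{399927} \approx -631.64$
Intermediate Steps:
$U{\left(t \right)} = \frac{207}{t}$
$U{\left(273 \right)} - \sqrt{195743 + 204184} = \frac{207}{273} - \sqrt{195743 + 204184} = 207 \cdot \frac{1}{273} - \sqrt{399927} = \frac{69}{91} - \sqrt{399927}$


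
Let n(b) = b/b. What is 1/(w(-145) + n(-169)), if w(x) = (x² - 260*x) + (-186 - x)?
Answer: 1/58685 ≈ 1.7040e-5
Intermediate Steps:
n(b) = 1
w(x) = -186 + x² - 261*x
1/(w(-145) + n(-169)) = 1/((-186 + (-145)² - 261*(-145)) + 1) = 1/((-186 + 21025 + 37845) + 1) = 1/(58684 + 1) = 1/58685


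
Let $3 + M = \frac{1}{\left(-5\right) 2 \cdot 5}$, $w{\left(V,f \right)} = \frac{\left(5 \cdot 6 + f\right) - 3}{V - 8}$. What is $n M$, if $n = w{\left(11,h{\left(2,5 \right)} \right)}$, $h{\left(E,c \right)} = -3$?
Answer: $- \frac{604}{25} \approx -24.16$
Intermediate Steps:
$w{\left(V,f \right)} = \frac{27 + f}{-8 + V}$ ($w{\left(V,f \right)} = \frac{\left(30 + f\right) - 3}{-8 + V} = \frac{27 + f}{-8 + V}$)
$n = 8$ ($n = \frac{27 - 3}{-8 + 11} = \frac{1}{3} \cdot 24 = 8$)
$M = - \frac{151}{50}$ ($M = -3 + \frac{1}{\left(-5\right) 2 \cdot 5} = -3 + \frac{1}{\left(-10\right) 5} = -3 + \frac{1}{-50} = -3 - \frac{1}{50} = - \frac{151}{50} \approx -3.02$)
$n M = 8 \left(- \frac{151}{50}\right) = - \frac{604}{25}$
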